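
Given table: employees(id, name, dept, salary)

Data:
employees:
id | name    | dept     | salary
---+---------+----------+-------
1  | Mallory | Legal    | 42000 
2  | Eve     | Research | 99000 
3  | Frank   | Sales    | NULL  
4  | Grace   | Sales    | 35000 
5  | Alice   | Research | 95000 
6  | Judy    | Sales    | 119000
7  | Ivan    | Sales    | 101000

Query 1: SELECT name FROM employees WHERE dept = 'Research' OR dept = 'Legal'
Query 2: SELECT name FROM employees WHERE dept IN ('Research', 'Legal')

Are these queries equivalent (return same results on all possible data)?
Yes, equivalent

Both queries return: [('Alice',), ('Eve',), ('Mallory',)]

Reason: OR vs IN are equivalent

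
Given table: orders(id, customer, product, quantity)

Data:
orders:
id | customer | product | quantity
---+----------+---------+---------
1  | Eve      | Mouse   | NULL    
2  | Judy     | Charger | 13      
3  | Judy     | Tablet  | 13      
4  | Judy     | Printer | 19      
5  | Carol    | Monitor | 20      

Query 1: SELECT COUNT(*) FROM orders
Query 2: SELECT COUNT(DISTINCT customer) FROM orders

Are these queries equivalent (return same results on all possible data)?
No, not equivalent

Query 1 returns: [(5,)]
Query 2 returns: [(3,)]

Reason: COUNT(*) counts rows, COUNT(DISTINCT customer) counts unique customers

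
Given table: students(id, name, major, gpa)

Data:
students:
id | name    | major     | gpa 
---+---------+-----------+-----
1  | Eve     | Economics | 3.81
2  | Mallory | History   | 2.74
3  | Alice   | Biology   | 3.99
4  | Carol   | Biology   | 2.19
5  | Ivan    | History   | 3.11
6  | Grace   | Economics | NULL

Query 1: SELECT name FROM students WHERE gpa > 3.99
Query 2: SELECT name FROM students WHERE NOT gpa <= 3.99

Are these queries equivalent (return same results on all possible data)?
Yes, equivalent

Both queries return: []

Reason: Both filter gpa > 3.99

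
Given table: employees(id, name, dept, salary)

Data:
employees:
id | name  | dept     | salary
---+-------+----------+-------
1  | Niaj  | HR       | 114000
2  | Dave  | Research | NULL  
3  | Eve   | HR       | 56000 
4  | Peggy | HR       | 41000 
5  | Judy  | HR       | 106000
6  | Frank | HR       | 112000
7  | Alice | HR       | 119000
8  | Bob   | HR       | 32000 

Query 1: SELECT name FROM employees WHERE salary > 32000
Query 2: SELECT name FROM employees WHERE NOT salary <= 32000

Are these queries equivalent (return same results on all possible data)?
Yes, equivalent

Both queries return: [('Alice',), ('Eve',), ('Frank',), ('Judy',), ('Niaj',), ('Peggy',)]

Reason: Both filter salary > 32000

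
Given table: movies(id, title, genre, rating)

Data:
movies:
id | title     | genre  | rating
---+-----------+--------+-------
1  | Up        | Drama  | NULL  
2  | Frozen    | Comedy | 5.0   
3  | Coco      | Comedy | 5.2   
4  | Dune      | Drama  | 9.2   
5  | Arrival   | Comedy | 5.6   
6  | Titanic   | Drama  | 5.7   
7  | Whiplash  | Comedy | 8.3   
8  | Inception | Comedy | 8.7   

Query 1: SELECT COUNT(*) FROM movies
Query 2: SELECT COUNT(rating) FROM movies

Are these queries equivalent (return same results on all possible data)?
No, not equivalent

Query 1 returns: [(8,)]
Query 2 returns: [(7,)]

Reason: COUNT(*) includes NULLs, COUNT(column) excludes them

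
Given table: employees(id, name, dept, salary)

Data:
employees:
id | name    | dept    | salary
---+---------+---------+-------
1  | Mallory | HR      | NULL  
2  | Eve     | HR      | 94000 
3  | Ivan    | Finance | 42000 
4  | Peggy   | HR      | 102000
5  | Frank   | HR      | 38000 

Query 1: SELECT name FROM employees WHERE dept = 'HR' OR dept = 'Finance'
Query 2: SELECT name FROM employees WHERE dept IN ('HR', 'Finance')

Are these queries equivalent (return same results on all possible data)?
Yes, equivalent

Both queries return: [('Eve',), ('Frank',), ('Ivan',), ('Mallory',), ('Peggy',)]

Reason: OR vs IN are equivalent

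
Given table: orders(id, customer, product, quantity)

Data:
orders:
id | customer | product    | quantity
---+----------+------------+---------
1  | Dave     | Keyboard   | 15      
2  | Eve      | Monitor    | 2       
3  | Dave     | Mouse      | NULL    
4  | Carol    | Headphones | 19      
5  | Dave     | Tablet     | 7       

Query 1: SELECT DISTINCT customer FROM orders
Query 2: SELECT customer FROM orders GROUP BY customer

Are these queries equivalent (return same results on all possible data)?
Yes, equivalent

Both queries return: [('Carol',), ('Dave',), ('Eve',)]

Reason: Both get unique customers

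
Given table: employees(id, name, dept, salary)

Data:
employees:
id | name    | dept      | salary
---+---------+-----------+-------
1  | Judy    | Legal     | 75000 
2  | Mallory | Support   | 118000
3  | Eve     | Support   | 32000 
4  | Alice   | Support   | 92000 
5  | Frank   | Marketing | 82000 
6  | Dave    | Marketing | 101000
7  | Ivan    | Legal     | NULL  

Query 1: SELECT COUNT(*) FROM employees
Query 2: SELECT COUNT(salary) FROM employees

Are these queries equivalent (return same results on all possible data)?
No, not equivalent

Query 1 returns: [(7,)]
Query 2 returns: [(6,)]

Reason: COUNT(*) includes NULLs, COUNT(column) excludes them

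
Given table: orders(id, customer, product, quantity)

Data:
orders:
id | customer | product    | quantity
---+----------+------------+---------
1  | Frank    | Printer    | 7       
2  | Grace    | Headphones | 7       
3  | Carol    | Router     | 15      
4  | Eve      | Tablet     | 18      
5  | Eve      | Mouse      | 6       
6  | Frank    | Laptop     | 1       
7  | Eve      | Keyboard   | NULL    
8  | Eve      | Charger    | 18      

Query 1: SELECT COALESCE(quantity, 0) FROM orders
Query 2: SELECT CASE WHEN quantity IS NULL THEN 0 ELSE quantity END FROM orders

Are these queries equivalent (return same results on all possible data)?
Yes, equivalent

Both queries return: [(0,), (1,), (6,), (7,), (7,), (15,), (18,), (18,)]

Reason: COALESCE vs CASE for NULL handling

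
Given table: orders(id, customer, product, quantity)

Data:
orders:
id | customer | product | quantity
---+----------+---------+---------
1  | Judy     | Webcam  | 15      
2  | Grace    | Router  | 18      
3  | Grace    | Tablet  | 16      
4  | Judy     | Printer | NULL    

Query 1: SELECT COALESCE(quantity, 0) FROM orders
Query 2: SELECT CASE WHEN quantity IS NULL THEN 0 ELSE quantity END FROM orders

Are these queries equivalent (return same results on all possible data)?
Yes, equivalent

Both queries return: [(0,), (15,), (16,), (18,)]

Reason: COALESCE vs CASE for NULL handling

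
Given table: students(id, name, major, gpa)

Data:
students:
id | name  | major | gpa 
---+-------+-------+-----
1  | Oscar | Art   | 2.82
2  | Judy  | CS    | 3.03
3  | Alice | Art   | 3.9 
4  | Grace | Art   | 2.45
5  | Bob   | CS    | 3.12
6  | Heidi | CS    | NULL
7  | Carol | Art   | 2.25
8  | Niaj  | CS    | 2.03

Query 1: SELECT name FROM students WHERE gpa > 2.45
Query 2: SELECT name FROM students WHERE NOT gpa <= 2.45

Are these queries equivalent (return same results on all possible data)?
Yes, equivalent

Both queries return: [('Alice',), ('Bob',), ('Judy',), ('Oscar',)]

Reason: Both filter gpa > 2.45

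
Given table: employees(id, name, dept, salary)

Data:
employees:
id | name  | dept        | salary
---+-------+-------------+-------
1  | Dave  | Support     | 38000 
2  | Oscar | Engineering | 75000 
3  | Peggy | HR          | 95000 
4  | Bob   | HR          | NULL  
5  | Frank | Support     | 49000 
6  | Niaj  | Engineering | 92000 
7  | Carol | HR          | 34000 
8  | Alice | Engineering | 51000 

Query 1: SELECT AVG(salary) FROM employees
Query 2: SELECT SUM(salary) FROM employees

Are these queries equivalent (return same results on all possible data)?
No, not equivalent

Query 1 returns: [(62000.0,)]
Query 2 returns: [(434000,)]

Reason: AVG vs SUM give different aggregate values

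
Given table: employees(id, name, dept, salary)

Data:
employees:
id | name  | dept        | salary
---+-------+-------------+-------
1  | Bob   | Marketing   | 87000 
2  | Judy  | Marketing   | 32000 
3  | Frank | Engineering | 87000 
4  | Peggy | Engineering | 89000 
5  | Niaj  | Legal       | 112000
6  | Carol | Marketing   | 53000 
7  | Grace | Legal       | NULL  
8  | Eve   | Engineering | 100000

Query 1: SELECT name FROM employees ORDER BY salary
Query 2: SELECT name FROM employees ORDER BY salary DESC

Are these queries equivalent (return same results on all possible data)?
No, not equivalent

Query 1 returns: [('Grace',), ('Judy',), ('Carol',), ('Bob',), ('Frank',), ('Peggy',), ('Eve',), ('Niaj',)]
Query 2 returns: [('Niaj',), ('Eve',), ('Peggy',), ('Bob',), ('Frank',), ('Carol',), ('Judy',), ('Grace',)]

Reason: ASC vs DESC gives opposite ordering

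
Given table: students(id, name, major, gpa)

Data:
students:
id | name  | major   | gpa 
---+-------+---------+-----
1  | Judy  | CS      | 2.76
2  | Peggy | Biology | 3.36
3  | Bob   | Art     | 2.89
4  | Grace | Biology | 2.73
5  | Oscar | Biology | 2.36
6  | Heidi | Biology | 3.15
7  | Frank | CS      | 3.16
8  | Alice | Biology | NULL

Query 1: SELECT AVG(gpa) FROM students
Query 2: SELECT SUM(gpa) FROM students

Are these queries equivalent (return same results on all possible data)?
No, not equivalent

Query 1 returns: [(2.915714285714286,)]
Query 2 returns: [(20.41,)]

Reason: AVG vs SUM give different aggregate values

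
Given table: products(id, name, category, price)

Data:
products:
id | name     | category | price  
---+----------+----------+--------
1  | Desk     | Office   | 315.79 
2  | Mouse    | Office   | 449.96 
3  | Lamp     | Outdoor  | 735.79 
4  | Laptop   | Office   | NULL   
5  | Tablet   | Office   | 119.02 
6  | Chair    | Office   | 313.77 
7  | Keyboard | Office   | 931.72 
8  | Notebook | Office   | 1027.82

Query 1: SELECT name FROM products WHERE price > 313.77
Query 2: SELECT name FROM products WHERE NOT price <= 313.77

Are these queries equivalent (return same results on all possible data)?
Yes, equivalent

Both queries return: [('Desk',), ('Keyboard',), ('Lamp',), ('Mouse',), ('Notebook',)]

Reason: Both filter price > 313.77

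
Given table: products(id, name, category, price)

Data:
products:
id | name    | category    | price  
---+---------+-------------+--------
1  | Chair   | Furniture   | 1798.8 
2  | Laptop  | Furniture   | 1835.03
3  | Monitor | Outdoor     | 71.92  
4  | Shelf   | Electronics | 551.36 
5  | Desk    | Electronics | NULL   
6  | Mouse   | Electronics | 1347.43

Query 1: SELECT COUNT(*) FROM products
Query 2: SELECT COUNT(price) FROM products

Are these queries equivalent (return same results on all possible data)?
No, not equivalent

Query 1 returns: [(6,)]
Query 2 returns: [(5,)]

Reason: COUNT(*) includes NULLs, COUNT(column) excludes them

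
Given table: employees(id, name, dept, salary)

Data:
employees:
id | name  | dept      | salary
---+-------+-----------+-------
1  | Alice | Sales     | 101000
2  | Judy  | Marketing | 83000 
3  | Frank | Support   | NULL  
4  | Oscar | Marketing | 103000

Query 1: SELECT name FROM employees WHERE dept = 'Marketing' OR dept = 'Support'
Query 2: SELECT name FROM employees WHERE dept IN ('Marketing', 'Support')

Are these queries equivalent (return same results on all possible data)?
Yes, equivalent

Both queries return: [('Frank',), ('Judy',), ('Oscar',)]

Reason: OR vs IN are equivalent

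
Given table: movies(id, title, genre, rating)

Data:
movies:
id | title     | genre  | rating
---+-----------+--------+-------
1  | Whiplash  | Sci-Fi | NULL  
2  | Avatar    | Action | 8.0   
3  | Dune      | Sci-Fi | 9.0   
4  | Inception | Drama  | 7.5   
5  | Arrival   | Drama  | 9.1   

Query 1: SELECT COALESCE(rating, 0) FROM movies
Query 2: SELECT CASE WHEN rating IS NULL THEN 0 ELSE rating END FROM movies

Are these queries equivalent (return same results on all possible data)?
Yes, equivalent

Both queries return: [(0,), (7.5,), (8.0,), (9.0,), (9.1,)]

Reason: COALESCE vs CASE for NULL handling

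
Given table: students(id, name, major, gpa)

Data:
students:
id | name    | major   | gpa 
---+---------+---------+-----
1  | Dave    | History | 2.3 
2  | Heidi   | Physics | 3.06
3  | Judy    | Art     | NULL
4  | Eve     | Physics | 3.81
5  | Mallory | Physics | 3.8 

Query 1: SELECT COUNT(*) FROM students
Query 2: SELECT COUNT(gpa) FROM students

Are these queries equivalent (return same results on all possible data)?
No, not equivalent

Query 1 returns: [(5,)]
Query 2 returns: [(4,)]

Reason: COUNT(*) includes NULLs, COUNT(column) excludes them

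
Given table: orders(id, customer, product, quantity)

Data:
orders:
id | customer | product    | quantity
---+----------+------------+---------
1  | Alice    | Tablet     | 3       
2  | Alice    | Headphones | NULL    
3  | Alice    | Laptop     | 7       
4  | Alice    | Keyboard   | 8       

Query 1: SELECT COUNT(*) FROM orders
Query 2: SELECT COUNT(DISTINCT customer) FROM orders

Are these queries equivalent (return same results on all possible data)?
No, not equivalent

Query 1 returns: [(4,)]
Query 2 returns: [(1,)]

Reason: COUNT(*) counts rows, COUNT(DISTINCT customer) counts unique customers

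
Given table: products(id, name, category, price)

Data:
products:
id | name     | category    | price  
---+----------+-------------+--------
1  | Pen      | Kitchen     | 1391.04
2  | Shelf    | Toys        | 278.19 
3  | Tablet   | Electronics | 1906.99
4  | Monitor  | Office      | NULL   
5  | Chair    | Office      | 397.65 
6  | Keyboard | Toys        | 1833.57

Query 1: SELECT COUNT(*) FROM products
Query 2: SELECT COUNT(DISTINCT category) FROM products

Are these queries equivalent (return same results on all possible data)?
No, not equivalent

Query 1 returns: [(6,)]
Query 2 returns: [(4,)]

Reason: COUNT(*) counts rows, COUNT(DISTINCT category) counts unique categorys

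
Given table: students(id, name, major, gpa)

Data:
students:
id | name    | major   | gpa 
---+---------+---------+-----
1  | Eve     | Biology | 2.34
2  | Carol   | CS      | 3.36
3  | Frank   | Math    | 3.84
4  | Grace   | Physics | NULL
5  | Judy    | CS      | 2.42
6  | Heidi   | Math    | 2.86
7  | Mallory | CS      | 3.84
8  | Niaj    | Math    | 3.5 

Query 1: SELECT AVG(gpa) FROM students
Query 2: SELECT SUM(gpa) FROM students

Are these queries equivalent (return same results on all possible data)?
No, not equivalent

Query 1 returns: [(3.165714285714286,)]
Query 2 returns: [(22.16,)]

Reason: AVG vs SUM give different aggregate values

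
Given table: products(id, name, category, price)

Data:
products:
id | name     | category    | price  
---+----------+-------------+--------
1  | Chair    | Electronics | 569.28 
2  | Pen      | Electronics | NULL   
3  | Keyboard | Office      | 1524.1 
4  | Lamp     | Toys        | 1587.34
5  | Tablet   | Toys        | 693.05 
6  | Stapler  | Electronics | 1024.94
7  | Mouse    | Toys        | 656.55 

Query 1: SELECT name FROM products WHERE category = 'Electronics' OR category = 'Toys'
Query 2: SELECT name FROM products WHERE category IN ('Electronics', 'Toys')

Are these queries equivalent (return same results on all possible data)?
Yes, equivalent

Both queries return: [('Chair',), ('Lamp',), ('Mouse',), ('Pen',), ('Stapler',), ('Tablet',)]

Reason: OR vs IN are equivalent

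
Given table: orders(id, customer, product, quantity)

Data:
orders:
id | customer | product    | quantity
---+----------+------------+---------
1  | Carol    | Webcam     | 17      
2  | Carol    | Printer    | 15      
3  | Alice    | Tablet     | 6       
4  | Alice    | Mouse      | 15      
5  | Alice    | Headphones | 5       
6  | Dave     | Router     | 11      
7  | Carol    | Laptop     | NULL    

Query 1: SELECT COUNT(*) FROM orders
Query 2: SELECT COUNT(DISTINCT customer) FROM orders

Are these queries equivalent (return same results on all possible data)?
No, not equivalent

Query 1 returns: [(7,)]
Query 2 returns: [(3,)]

Reason: COUNT(*) counts rows, COUNT(DISTINCT customer) counts unique customers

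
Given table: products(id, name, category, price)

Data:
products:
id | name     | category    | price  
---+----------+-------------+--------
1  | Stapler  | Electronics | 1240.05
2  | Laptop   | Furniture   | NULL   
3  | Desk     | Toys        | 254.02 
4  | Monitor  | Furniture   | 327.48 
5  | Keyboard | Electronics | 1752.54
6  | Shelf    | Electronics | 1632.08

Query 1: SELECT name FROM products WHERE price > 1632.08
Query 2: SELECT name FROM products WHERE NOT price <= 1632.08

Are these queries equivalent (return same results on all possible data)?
Yes, equivalent

Both queries return: [('Keyboard',)]

Reason: Both filter price > 1632.08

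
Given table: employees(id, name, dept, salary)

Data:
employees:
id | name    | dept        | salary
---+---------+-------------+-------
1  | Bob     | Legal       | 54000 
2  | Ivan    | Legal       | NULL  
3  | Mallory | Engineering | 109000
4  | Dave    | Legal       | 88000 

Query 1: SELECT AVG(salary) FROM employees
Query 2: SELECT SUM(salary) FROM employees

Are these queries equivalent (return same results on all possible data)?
No, not equivalent

Query 1 returns: [(83666.66666666667,)]
Query 2 returns: [(251000,)]

Reason: AVG vs SUM give different aggregate values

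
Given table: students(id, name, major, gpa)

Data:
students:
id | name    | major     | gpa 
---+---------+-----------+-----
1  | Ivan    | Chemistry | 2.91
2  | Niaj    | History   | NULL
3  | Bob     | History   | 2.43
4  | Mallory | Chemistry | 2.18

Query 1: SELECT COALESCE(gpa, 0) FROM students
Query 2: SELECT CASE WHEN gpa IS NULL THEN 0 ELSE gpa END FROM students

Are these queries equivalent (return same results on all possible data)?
Yes, equivalent

Both queries return: [(0,), (2.18,), (2.43,), (2.91,)]

Reason: COALESCE vs CASE for NULL handling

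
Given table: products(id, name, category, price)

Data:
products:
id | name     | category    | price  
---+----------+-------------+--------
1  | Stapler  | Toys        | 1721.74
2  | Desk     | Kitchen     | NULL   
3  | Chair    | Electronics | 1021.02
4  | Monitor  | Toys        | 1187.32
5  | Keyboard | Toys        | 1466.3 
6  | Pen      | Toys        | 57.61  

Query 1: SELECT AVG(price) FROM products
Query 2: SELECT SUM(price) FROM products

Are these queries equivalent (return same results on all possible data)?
No, not equivalent

Query 1 returns: [(1090.798,)]
Query 2 returns: [(5453.99,)]

Reason: AVG vs SUM give different aggregate values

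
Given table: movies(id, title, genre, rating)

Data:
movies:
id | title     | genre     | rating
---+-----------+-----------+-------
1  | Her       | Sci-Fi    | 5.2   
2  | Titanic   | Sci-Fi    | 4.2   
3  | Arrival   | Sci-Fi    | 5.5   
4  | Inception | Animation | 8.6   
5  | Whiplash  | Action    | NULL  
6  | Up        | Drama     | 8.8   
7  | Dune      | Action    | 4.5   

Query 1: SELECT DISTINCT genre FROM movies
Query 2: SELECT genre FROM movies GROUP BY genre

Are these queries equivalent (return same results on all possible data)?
Yes, equivalent

Both queries return: [('Action',), ('Animation',), ('Drama',), ('Sci-Fi',)]

Reason: Both get unique genres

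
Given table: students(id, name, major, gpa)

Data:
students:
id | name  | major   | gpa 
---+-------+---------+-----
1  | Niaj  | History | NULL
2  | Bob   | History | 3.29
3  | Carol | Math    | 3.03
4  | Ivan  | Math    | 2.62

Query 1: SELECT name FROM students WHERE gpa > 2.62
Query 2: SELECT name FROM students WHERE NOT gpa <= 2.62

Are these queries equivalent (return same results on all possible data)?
Yes, equivalent

Both queries return: [('Bob',), ('Carol',)]

Reason: Both filter gpa > 2.62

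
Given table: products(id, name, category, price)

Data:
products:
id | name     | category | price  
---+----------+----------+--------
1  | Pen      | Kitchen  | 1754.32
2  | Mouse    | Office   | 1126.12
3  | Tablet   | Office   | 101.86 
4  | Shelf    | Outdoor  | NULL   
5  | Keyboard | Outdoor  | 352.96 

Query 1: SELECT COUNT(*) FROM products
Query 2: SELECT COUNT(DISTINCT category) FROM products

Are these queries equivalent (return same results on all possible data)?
No, not equivalent

Query 1 returns: [(5,)]
Query 2 returns: [(3,)]

Reason: COUNT(*) counts rows, COUNT(DISTINCT category) counts unique categorys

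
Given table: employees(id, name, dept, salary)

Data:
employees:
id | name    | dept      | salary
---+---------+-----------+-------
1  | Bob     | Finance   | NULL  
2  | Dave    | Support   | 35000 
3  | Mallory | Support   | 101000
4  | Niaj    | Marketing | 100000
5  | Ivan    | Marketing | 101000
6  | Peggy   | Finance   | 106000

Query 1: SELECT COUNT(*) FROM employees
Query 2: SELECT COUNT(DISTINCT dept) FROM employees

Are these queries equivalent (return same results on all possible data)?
No, not equivalent

Query 1 returns: [(6,)]
Query 2 returns: [(3,)]

Reason: COUNT(*) counts rows, COUNT(DISTINCT dept) counts unique depts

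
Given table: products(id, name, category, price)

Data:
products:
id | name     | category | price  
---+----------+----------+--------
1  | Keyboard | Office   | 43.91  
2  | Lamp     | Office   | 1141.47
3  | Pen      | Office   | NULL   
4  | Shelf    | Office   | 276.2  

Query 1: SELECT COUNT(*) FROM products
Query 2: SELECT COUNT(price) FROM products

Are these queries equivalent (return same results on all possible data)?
No, not equivalent

Query 1 returns: [(4,)]
Query 2 returns: [(3,)]

Reason: COUNT(*) includes NULLs, COUNT(column) excludes them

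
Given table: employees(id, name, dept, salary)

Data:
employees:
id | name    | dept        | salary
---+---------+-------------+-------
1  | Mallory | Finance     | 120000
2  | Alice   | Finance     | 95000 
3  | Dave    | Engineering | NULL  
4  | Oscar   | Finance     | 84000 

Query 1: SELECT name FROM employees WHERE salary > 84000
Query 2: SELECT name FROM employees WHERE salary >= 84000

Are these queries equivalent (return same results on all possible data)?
No, not equivalent

Query 1 returns: [('Mallory',), ('Alice',)]
Query 2 returns: [('Mallory',), ('Alice',), ('Oscar',)]

Reason: > vs >= gives different results when salary = 84000 exists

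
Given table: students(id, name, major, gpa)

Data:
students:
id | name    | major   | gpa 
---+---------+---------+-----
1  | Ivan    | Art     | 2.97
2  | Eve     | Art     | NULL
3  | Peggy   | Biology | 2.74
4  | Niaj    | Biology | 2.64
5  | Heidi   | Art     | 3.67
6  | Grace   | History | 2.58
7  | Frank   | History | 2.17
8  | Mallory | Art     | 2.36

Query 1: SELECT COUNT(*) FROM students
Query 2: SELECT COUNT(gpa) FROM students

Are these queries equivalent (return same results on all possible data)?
No, not equivalent

Query 1 returns: [(8,)]
Query 2 returns: [(7,)]

Reason: COUNT(*) includes NULLs, COUNT(column) excludes them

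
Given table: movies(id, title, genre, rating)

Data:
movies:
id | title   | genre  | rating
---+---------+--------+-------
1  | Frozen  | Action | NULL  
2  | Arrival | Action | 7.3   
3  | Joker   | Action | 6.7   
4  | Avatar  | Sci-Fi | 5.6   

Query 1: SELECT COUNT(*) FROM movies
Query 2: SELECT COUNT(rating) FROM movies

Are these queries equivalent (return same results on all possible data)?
No, not equivalent

Query 1 returns: [(4,)]
Query 2 returns: [(3,)]

Reason: COUNT(*) includes NULLs, COUNT(column) excludes them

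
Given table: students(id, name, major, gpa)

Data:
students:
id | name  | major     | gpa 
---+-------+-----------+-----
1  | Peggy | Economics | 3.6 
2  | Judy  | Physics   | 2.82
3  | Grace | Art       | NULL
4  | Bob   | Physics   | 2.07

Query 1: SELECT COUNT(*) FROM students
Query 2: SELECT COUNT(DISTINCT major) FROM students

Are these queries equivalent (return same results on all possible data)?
No, not equivalent

Query 1 returns: [(4,)]
Query 2 returns: [(3,)]

Reason: COUNT(*) counts rows, COUNT(DISTINCT major) counts unique majors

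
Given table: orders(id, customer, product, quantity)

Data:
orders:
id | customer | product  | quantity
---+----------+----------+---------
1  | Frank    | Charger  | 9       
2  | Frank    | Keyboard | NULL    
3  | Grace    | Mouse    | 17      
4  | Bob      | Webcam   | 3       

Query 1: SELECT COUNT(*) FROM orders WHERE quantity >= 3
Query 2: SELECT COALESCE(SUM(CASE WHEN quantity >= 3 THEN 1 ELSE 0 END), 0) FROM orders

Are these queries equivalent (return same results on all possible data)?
Yes, equivalent

Both queries return: [(3,)]

Reason: COUNT with WHERE vs conditional SUM (COALESCE handles empty-table NULL)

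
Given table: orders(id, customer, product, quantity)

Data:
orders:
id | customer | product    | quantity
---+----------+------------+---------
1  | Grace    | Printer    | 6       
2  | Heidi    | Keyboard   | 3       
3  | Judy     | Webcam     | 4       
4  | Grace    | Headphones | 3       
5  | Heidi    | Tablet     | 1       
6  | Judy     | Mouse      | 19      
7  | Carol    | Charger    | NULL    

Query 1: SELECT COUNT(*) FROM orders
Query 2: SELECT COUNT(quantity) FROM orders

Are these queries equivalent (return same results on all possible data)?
No, not equivalent

Query 1 returns: [(7,)]
Query 2 returns: [(6,)]

Reason: COUNT(*) includes NULLs, COUNT(column) excludes them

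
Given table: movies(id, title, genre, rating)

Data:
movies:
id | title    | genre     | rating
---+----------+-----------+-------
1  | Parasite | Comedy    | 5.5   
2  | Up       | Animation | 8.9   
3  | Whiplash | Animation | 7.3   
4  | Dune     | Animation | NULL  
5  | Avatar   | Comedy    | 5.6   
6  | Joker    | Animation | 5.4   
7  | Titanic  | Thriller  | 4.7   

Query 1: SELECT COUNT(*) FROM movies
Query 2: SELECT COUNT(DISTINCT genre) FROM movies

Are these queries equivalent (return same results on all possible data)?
No, not equivalent

Query 1 returns: [(7,)]
Query 2 returns: [(3,)]

Reason: COUNT(*) counts rows, COUNT(DISTINCT genre) counts unique genres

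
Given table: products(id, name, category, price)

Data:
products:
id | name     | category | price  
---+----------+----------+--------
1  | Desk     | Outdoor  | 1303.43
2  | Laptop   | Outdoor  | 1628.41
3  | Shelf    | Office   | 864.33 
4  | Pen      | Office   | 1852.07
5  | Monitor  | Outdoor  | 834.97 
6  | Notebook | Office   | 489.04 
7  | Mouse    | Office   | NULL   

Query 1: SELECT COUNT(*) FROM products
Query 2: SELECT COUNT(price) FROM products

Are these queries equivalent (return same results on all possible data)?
No, not equivalent

Query 1 returns: [(7,)]
Query 2 returns: [(6,)]

Reason: COUNT(*) includes NULLs, COUNT(column) excludes them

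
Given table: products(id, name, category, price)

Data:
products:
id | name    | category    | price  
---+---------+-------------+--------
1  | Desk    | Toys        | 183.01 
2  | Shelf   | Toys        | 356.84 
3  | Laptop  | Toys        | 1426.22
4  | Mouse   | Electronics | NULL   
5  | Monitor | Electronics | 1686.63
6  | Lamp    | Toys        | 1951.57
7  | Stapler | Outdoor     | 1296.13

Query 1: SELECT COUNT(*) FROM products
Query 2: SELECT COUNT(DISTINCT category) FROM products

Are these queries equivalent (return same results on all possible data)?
No, not equivalent

Query 1 returns: [(7,)]
Query 2 returns: [(3,)]

Reason: COUNT(*) counts rows, COUNT(DISTINCT category) counts unique categorys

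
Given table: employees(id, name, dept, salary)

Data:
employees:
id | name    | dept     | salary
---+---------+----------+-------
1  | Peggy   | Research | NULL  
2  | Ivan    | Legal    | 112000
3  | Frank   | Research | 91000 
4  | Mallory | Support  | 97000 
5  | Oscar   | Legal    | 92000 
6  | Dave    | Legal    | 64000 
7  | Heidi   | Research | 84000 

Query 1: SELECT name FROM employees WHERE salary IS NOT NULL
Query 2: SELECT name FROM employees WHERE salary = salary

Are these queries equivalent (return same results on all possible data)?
Yes, equivalent

Both queries return: [('Dave',), ('Frank',), ('Heidi',), ('Ivan',), ('Mallory',), ('Oscar',)]

Reason: IS NOT NULL vs self-equality (both exclude NULLs)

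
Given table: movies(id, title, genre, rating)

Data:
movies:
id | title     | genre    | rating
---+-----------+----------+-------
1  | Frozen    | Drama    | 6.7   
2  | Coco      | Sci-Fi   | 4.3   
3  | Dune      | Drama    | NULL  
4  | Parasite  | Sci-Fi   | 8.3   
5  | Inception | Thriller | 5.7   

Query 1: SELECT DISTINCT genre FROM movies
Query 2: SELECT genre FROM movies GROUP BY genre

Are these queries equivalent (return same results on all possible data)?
Yes, equivalent

Both queries return: [('Drama',), ('Sci-Fi',), ('Thriller',)]

Reason: Both get unique genres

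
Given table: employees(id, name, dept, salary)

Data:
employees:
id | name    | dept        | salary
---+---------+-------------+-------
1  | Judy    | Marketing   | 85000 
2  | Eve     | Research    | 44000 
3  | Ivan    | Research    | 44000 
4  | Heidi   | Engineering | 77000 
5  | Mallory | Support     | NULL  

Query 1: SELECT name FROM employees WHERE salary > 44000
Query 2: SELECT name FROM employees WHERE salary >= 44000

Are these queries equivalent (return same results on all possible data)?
No, not equivalent

Query 1 returns: [('Judy',), ('Heidi',)]
Query 2 returns: [('Judy',), ('Eve',), ('Ivan',), ('Heidi',)]

Reason: > vs >= gives different results when salary = 44000 exists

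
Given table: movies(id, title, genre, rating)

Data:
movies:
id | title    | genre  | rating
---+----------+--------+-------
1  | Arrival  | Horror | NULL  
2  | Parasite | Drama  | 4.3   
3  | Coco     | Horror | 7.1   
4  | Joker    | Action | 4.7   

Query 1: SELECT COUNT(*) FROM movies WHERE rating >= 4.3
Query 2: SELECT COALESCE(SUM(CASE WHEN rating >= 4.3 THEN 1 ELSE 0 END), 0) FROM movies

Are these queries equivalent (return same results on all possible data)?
Yes, equivalent

Both queries return: [(3,)]

Reason: COUNT with WHERE vs conditional SUM (COALESCE handles empty-table NULL)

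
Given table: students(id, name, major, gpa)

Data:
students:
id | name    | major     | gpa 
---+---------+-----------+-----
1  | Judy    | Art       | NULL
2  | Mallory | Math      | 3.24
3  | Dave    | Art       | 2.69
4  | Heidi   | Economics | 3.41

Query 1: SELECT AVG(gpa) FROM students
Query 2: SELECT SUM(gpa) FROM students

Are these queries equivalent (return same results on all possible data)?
No, not equivalent

Query 1 returns: [(3.1133333333333333,)]
Query 2 returns: [(9.34,)]

Reason: AVG vs SUM give different aggregate values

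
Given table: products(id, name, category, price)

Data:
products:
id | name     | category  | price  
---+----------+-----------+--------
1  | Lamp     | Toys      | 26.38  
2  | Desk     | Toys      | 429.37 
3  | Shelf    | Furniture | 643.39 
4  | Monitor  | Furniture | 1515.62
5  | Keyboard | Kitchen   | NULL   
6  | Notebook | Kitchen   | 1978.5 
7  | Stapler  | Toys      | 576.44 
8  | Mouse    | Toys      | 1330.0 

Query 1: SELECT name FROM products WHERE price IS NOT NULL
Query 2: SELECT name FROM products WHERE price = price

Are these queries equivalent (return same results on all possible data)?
Yes, equivalent

Both queries return: [('Desk',), ('Lamp',), ('Monitor',), ('Mouse',), ('Notebook',), ('Shelf',), ('Stapler',)]

Reason: IS NOT NULL vs self-equality (both exclude NULLs)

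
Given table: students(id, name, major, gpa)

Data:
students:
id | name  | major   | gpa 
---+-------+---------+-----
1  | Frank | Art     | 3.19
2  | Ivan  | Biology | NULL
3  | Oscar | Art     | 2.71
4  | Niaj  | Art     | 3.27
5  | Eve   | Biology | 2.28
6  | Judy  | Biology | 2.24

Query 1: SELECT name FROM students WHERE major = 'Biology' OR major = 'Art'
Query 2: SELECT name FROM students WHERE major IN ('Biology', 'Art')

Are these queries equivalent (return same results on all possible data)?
Yes, equivalent

Both queries return: [('Eve',), ('Frank',), ('Ivan',), ('Judy',), ('Niaj',), ('Oscar',)]

Reason: OR vs IN are equivalent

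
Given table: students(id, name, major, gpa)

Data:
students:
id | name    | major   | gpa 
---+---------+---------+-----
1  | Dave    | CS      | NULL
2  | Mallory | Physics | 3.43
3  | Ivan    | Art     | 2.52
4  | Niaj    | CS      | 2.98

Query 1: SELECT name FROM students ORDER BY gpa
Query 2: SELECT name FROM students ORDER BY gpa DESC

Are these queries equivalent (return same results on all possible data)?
No, not equivalent

Query 1 returns: [('Dave',), ('Ivan',), ('Niaj',), ('Mallory',)]
Query 2 returns: [('Mallory',), ('Niaj',), ('Ivan',), ('Dave',)]

Reason: ASC vs DESC gives opposite ordering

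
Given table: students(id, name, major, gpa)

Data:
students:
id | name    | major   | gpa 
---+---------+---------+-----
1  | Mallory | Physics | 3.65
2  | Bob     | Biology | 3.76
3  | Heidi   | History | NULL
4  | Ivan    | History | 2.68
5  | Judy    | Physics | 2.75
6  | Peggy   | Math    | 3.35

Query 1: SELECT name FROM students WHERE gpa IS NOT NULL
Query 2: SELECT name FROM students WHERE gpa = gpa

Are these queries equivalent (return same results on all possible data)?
Yes, equivalent

Both queries return: [('Bob',), ('Ivan',), ('Judy',), ('Mallory',), ('Peggy',)]

Reason: IS NOT NULL vs self-equality (both exclude NULLs)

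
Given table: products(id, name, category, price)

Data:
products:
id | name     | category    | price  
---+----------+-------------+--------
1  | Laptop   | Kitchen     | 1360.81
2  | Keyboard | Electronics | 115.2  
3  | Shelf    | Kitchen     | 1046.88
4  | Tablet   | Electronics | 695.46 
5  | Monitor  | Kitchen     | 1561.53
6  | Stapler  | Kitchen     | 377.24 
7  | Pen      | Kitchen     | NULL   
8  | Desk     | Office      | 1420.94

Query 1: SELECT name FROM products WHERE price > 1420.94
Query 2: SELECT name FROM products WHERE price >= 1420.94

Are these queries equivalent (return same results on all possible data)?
No, not equivalent

Query 1 returns: [('Monitor',)]
Query 2 returns: [('Monitor',), ('Desk',)]

Reason: > vs >= gives different results when price = 1420.94 exists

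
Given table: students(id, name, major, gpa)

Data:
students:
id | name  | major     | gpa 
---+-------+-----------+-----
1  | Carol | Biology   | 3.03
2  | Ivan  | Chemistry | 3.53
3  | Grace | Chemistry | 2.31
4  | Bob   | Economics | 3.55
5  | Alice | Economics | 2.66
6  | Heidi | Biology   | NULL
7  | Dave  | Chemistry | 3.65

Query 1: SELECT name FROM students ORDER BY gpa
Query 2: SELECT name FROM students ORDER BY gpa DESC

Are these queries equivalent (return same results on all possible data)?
No, not equivalent

Query 1 returns: [('Heidi',), ('Grace',), ('Alice',), ('Carol',), ('Ivan',), ('Bob',), ('Dave',)]
Query 2 returns: [('Dave',), ('Bob',), ('Ivan',), ('Carol',), ('Alice',), ('Grace',), ('Heidi',)]

Reason: ASC vs DESC gives opposite ordering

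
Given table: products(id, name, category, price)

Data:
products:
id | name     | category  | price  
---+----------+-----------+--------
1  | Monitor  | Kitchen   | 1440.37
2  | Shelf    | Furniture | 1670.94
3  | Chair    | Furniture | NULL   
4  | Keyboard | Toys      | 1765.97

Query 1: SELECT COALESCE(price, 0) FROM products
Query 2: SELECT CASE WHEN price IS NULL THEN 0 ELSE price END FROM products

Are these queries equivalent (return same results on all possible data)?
Yes, equivalent

Both queries return: [(0,), (1440.37,), (1670.94,), (1765.97,)]

Reason: COALESCE vs CASE for NULL handling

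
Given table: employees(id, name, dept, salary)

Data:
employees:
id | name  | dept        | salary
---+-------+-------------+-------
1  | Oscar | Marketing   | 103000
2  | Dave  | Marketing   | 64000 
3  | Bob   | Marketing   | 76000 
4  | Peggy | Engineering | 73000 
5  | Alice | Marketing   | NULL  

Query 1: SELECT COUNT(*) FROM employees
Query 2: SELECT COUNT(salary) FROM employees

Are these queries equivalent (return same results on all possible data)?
No, not equivalent

Query 1 returns: [(5,)]
Query 2 returns: [(4,)]

Reason: COUNT(*) includes NULLs, COUNT(column) excludes them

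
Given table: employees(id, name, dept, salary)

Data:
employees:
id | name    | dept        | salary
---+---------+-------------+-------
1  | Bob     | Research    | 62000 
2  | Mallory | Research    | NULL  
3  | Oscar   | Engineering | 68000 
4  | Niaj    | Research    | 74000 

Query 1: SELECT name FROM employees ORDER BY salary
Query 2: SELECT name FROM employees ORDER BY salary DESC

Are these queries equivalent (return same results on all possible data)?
No, not equivalent

Query 1 returns: [('Mallory',), ('Bob',), ('Oscar',), ('Niaj',)]
Query 2 returns: [('Niaj',), ('Oscar',), ('Bob',), ('Mallory',)]

Reason: ASC vs DESC gives opposite ordering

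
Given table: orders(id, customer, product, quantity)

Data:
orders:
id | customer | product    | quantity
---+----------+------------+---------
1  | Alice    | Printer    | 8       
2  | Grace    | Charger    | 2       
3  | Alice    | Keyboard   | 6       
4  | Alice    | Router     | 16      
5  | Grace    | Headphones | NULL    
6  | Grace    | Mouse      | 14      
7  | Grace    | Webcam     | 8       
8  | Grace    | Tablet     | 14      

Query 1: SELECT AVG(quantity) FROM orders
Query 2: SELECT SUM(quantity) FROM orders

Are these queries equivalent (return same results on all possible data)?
No, not equivalent

Query 1 returns: [(9.714285714285714,)]
Query 2 returns: [(68,)]

Reason: AVG vs SUM give different aggregate values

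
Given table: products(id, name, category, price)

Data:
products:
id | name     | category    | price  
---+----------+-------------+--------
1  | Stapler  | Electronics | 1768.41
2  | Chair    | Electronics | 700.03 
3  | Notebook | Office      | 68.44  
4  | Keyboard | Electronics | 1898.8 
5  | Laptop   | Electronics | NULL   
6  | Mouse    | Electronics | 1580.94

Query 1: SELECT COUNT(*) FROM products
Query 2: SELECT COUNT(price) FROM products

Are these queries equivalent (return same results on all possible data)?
No, not equivalent

Query 1 returns: [(6,)]
Query 2 returns: [(5,)]

Reason: COUNT(*) includes NULLs, COUNT(column) excludes them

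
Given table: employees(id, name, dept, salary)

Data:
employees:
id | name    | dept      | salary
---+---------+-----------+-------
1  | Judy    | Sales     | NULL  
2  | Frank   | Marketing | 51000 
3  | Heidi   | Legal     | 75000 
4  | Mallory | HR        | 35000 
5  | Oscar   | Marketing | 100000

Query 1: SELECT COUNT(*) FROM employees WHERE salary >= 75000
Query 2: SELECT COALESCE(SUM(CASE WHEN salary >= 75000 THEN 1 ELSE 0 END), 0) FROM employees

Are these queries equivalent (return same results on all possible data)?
Yes, equivalent

Both queries return: [(2,)]

Reason: COUNT with WHERE vs conditional SUM (COALESCE handles empty-table NULL)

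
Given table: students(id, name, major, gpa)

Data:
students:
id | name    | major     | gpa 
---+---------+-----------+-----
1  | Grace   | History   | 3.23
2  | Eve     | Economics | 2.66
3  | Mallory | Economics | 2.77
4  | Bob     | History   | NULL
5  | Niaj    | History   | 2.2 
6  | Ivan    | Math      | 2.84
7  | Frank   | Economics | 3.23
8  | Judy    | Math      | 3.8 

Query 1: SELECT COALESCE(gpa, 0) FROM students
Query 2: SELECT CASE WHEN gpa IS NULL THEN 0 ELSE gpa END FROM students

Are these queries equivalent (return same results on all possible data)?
Yes, equivalent

Both queries return: [(0,), (2.2,), (2.66,), (2.77,), (2.84,), (3.23,), (3.23,), (3.8,)]

Reason: COALESCE vs CASE for NULL handling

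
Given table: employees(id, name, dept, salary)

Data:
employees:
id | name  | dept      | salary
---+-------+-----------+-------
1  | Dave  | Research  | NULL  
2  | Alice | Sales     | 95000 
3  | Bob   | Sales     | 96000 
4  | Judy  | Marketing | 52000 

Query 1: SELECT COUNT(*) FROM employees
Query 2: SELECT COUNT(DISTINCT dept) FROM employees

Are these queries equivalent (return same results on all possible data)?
No, not equivalent

Query 1 returns: [(4,)]
Query 2 returns: [(3,)]

Reason: COUNT(*) counts rows, COUNT(DISTINCT dept) counts unique depts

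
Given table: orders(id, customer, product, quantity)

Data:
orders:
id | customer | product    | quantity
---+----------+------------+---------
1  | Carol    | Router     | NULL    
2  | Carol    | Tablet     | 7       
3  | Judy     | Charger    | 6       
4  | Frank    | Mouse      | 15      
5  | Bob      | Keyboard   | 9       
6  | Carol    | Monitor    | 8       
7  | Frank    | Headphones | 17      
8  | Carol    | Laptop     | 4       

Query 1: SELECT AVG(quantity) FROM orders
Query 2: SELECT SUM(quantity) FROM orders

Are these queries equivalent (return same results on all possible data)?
No, not equivalent

Query 1 returns: [(9.428571428571429,)]
Query 2 returns: [(66,)]

Reason: AVG vs SUM give different aggregate values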